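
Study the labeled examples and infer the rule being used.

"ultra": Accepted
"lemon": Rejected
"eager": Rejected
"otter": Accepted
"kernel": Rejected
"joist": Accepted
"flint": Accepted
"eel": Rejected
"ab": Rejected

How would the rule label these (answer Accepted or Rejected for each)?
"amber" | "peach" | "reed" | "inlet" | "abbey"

Rejected, Rejected, Rejected, Accepted, Rejected

Comparing the two groups points to one rule — contains 't'.
Rejected: "amber", since no 't'.
Rejected: "peach", since no 't'.
Rejected: "reed", since no 't'.
Accepted: "inlet", since has 't'.
Rejected: "abbey", since no 't'.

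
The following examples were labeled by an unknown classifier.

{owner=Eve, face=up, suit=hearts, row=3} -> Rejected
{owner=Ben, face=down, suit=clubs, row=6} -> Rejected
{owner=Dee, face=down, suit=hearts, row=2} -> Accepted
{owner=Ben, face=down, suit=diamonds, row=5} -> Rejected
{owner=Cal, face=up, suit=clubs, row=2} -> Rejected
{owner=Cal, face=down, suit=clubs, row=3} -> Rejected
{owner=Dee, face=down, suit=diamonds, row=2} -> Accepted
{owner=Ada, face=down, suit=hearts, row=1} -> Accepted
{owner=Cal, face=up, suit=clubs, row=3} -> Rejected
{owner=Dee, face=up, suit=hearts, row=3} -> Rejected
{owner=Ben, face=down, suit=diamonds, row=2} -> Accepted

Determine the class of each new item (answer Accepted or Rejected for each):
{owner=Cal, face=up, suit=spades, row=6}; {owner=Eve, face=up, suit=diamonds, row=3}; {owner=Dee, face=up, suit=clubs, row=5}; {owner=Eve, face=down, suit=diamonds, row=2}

Rejected, Rejected, Rejected, Accepted

Rule: face is down AND row ≤ 2. This holds for each 'Accepted' example and fails for each 'Rejected' one.
Rejected: {owner=Cal, face=up, suit=spades, row=6}, since face is up, row = 6. Rejected: {owner=Eve, face=up, suit=diamonds, row=3}, since face is up, row = 3. Rejected: {owner=Dee, face=up, suit=clubs, row=5}, since face is up, row = 5. Accepted: {owner=Eve, face=down, suit=diamonds, row=2}, since face is down, row = 2.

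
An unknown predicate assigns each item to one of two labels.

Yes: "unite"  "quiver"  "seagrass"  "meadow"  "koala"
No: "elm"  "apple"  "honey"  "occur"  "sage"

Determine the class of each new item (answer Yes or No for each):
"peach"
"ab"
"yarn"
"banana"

The distinguishing property — has ≥ 3 vowels — holds for all the 'Yes' cases and none of the 'No' cases.
"peach" — 2 vowels, hence No.
"ab" — 1 vowel, hence No.
"yarn" — 1 vowel, hence No.
"banana" — 3 vowels, hence Yes.

No, No, No, Yes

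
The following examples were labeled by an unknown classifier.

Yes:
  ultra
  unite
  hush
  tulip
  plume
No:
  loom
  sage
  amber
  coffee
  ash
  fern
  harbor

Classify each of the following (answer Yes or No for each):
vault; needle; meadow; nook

The simplest hypothesis consistent with all the labels is: contains 'u'.
vault — has 'u', hence Yes. needle — no 'u', hence No. meadow — no 'u', hence No. nook — no 'u', hence No.

Yes, No, No, No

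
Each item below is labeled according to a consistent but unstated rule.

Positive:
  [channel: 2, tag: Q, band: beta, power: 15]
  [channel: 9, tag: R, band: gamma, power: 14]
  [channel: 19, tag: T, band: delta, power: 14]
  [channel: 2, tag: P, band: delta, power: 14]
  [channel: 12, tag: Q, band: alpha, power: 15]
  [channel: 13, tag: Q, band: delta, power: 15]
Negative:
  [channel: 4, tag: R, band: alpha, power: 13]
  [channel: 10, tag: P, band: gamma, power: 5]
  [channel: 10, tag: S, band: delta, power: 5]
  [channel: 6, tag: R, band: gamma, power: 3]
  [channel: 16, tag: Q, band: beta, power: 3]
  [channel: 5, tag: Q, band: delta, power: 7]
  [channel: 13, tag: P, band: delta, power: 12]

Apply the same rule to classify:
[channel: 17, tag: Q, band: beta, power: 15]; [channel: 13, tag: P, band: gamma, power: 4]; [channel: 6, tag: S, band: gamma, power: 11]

One predicate separates the groups cleanly: power ≥ 14.
[channel: 17, tag: Q, band: beta, power: 15] → power = 15 → Positive. [channel: 13, tag: P, band: gamma, power: 4] → power = 4 → Negative. [channel: 6, tag: S, band: gamma, power: 11] → power = 11 → Negative.

Positive, Negative, Negative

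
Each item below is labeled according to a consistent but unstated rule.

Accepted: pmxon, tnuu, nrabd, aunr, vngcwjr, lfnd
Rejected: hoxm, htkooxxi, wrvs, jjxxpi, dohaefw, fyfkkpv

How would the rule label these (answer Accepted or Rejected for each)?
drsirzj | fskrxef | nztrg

Looking at the examples, the only property every 'Accepted' case has and every 'Rejected' case lacks is: contains 'n'.
drsirzj: Rejected (no 'n').
fskrxef: Rejected (no 'n').
nztrg: Accepted (has 'n').

Rejected, Rejected, Accepted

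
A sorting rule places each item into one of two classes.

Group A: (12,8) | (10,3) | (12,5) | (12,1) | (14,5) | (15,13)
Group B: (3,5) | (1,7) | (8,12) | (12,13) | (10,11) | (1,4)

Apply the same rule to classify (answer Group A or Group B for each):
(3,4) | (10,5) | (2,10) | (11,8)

Group B, Group A, Group B, Group A

The distinguishing property — first > second — holds for all the 'Group A' cases and none of the 'Group B' cases.
(3,4): Group B (3 < 4). (10,5): Group A (10 > 5). (2,10): Group B (2 < 10). (11,8): Group A (11 > 8).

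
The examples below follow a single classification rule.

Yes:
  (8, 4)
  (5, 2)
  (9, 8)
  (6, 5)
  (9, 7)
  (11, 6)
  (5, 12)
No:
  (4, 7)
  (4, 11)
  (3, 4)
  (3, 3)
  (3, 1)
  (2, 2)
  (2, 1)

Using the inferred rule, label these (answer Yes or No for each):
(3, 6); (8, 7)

No, Yes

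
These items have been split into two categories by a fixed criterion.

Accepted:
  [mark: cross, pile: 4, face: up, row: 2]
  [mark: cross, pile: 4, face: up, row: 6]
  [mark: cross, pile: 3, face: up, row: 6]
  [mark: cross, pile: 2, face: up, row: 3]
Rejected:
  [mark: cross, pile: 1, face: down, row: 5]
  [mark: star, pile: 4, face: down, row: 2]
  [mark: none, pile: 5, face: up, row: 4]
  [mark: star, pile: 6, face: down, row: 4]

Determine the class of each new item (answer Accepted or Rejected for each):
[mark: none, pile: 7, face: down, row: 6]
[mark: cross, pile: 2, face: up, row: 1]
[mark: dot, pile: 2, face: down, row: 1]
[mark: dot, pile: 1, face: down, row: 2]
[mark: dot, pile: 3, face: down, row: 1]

Rejected, Accepted, Rejected, Rejected, Rejected

The simplest hypothesis consistent with all the labels is: face is up AND mark is cross.
[mark: none, pile: 7, face: down, row: 6]: Rejected (face is down, mark is none).
[mark: cross, pile: 2, face: up, row: 1]: Accepted (face is up, mark is cross).
[mark: dot, pile: 2, face: down, row: 1]: Rejected (face is down, mark is dot).
[mark: dot, pile: 1, face: down, row: 2]: Rejected (face is down, mark is dot).
[mark: dot, pile: 3, face: down, row: 1]: Rejected (face is down, mark is dot).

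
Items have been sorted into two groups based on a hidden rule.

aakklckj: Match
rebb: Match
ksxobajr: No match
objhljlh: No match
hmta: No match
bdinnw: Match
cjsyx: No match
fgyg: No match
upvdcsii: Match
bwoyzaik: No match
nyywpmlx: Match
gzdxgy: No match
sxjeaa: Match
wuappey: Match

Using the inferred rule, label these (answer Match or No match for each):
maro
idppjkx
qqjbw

One predicate separates the groups cleanly: has a double letter.
maro: no doubled letter — doesn't qualify, so No match. idppjkx: 'pp' doubled — meets the rule, so Match. qqjbw: 'qq' doubled — meets the rule, so Match.

No match, Match, Match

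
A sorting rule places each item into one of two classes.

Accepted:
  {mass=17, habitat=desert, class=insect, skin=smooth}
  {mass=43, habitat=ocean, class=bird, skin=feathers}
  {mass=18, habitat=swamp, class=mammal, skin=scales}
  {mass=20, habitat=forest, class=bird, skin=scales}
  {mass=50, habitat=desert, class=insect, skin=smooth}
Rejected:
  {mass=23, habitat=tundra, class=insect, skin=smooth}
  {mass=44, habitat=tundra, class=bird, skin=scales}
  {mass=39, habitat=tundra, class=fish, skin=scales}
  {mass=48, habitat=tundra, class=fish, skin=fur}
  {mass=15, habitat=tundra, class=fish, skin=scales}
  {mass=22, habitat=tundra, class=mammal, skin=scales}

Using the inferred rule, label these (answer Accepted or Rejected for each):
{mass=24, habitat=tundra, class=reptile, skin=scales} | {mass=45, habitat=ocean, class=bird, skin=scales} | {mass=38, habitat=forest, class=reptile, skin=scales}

Rejected, Accepted, Accepted

Looking at the examples, the only property every 'Accepted' case has and every 'Rejected' case lacks is: habitat is not tundra.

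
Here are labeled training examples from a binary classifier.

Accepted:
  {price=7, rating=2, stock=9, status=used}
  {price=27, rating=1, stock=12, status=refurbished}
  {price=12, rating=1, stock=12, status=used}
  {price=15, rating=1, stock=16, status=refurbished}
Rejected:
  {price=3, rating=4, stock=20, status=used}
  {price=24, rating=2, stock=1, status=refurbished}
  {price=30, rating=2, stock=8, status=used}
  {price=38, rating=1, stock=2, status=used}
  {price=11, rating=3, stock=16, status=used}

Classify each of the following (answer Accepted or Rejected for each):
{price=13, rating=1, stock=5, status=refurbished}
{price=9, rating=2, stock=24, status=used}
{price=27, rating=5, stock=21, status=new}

Rejected, Accepted, Rejected

All 'Accepted' examples share one property — rating ≤ 2 AND stock ≥ 9 — and every 'Rejected' example lacks it.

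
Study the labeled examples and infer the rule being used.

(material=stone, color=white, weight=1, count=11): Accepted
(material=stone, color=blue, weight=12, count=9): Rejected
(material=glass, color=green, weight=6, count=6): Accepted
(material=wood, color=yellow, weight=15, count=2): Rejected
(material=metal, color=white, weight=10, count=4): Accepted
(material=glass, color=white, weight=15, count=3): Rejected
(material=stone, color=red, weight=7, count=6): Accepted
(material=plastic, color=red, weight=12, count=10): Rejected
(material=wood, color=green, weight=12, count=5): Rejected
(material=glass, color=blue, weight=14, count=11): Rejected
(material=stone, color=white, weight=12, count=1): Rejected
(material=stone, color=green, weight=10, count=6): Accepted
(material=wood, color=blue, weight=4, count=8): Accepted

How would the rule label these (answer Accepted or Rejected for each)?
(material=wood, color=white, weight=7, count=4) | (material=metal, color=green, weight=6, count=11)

The simplest hypothesis consistent with all the labels is: weight ≤ 10.

Accepted, Accepted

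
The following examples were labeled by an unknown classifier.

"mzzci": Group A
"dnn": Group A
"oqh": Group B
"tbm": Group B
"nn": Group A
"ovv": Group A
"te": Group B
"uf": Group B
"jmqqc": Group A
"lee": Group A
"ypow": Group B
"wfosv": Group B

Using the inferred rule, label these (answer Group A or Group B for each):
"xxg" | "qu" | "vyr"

The rule appears to be: has a double letter.
"xxg": 'xx' doubled, meets the rule → Group A.
"qu": no doubled letter, does not pass → Group B.
"vyr": no doubled letter, does not pass → Group B.

Group A, Group B, Group B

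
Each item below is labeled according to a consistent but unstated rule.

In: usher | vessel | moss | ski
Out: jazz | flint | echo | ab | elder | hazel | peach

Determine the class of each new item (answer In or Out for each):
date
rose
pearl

'In' ⟺ contains 's'.

Out, In, Out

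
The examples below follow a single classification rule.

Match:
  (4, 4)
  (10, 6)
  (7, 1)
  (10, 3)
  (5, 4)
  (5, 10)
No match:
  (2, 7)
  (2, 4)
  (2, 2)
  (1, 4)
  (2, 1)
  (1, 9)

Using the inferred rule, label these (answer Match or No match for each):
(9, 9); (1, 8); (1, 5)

Match, No match, No match

'Match' ⟺ first ≥ 3.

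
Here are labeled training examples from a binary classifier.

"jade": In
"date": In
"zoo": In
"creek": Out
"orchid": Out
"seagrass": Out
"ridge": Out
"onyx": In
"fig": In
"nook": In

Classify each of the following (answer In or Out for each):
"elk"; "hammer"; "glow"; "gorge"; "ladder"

In, Out, In, Out, Out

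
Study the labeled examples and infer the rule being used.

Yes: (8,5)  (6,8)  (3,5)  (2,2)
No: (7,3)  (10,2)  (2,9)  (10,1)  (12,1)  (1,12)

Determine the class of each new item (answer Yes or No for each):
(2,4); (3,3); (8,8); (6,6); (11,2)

All 'Yes' examples share one property — |first − second| ≤ 3 — and every 'No' example lacks it.
(2,4): |2−4| = 2 — meets the rule, so Yes. (3,3): |3−3| = 0 — meets the rule, so Yes. (8,8): |8−8| = 0 — meets the rule, so Yes. (6,6): |6−6| = 0 — meets the rule, so Yes. (11,2): |11−2| = 9 — does not pass, so No.

Yes, Yes, Yes, Yes, No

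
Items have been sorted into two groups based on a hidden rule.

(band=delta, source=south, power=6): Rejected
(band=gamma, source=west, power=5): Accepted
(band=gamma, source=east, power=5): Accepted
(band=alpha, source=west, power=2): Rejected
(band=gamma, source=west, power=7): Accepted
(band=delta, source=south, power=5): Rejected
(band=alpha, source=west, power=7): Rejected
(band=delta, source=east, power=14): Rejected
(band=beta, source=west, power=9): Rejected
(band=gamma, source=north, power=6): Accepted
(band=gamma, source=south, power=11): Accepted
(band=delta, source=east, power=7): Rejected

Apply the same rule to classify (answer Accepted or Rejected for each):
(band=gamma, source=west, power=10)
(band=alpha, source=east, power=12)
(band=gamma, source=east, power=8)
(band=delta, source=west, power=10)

Accepted, Rejected, Accepted, Rejected

One predicate separates the groups cleanly: band is gamma.
(band=gamma, source=west, power=10) — band is gamma, hence Accepted. (band=alpha, source=east, power=12) — band is alpha, hence Rejected. (band=gamma, source=east, power=8) — band is gamma, hence Accepted. (band=delta, source=west, power=10) — band is delta, hence Rejected.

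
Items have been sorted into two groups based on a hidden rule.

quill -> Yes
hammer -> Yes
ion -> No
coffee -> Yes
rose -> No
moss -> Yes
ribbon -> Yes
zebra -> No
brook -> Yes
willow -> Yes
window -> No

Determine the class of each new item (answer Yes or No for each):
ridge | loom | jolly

No, Yes, Yes

The classifier is using: has a double letter.
ridge: No (no doubled letter). loom: Yes ('oo' doubled). jolly: Yes ('ll' doubled).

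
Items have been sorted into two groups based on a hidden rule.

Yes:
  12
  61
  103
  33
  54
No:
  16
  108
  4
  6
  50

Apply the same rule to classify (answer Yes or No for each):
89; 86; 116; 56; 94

Yes, No, No, No, No

Rule: ≡ 5 (mod 7). This holds for each 'Yes' example and fails for each 'No' one.
89: 89 mod 7 = 5 — matches, so Yes. 86: 86 mod 7 = 2 — doesn't qualify, so No. 116: 116 mod 7 = 4 — doesn't qualify, so No. 56: 56 mod 7 = 0 — doesn't qualify, so No. 94: 94 mod 7 = 3 — doesn't qualify, so No.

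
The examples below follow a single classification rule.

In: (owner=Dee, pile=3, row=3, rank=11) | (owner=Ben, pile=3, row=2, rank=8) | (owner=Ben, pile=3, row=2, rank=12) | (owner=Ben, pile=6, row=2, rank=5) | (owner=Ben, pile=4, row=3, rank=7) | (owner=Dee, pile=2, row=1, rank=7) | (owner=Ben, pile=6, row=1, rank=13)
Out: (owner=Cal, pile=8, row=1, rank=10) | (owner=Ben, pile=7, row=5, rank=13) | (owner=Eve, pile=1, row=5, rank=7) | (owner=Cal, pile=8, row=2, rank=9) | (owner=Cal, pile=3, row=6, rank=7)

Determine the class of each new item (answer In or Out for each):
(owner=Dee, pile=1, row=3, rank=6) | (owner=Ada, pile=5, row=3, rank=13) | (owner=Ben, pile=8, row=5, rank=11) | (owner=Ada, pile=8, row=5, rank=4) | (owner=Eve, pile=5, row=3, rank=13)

In, In, Out, Out, In

The simplest hypothesis consistent with all the labels is: row ≤ 3 AND pile ≤ 6.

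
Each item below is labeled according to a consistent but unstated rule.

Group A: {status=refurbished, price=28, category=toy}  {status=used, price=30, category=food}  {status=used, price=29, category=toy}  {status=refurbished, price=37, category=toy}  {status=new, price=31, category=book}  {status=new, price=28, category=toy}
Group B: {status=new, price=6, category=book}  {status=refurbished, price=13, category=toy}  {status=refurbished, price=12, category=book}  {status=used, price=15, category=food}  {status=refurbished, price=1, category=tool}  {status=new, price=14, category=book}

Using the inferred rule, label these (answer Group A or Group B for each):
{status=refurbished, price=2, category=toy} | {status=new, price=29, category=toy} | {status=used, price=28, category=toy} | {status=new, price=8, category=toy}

The common property of the 'Group A' items is: price ≥ 28. No 'Group B' item has it.
{status=refurbished, price=2, category=toy} — price = 2, hence Group B. {status=new, price=29, category=toy} — price = 29, hence Group A. {status=used, price=28, category=toy} — price = 28, hence Group A. {status=new, price=8, category=toy} — price = 8, hence Group B.

Group B, Group A, Group A, Group B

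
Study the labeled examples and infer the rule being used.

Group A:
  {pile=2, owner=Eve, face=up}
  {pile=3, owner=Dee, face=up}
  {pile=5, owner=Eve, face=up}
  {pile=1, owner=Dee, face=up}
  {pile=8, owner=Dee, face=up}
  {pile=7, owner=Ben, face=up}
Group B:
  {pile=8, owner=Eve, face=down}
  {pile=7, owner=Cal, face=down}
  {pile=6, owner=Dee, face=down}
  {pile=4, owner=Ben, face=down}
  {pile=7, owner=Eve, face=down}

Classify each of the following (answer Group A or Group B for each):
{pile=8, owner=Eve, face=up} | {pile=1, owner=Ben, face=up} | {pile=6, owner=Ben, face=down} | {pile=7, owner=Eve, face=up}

Group A, Group A, Group B, Group A

'Group A' ⟺ face is up.
{pile=8, owner=Eve, face=up}: Group A (face is up).
{pile=1, owner=Ben, face=up}: Group A (face is up).
{pile=6, owner=Ben, face=down}: Group B (face is down).
{pile=7, owner=Eve, face=up}: Group A (face is up).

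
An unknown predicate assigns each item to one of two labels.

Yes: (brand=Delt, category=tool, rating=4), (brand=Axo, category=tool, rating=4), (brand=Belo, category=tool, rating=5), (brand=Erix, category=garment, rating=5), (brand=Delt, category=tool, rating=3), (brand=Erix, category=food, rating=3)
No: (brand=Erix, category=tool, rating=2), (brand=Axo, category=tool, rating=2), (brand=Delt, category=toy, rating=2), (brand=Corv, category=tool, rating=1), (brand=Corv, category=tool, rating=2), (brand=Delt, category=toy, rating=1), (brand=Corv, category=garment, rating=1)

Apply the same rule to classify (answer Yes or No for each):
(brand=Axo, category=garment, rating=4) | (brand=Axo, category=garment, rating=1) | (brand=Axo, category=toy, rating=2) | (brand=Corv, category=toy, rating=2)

Yes, No, No, No

The distinguishing property — rating ≥ 3 — holds for all the 'Yes' cases and none of the 'No' cases.
(brand=Axo, category=garment, rating=4): Yes (rating = 4). (brand=Axo, category=garment, rating=1): No (rating = 1). (brand=Axo, category=toy, rating=2): No (rating = 2). (brand=Corv, category=toy, rating=2): No (rating = 2).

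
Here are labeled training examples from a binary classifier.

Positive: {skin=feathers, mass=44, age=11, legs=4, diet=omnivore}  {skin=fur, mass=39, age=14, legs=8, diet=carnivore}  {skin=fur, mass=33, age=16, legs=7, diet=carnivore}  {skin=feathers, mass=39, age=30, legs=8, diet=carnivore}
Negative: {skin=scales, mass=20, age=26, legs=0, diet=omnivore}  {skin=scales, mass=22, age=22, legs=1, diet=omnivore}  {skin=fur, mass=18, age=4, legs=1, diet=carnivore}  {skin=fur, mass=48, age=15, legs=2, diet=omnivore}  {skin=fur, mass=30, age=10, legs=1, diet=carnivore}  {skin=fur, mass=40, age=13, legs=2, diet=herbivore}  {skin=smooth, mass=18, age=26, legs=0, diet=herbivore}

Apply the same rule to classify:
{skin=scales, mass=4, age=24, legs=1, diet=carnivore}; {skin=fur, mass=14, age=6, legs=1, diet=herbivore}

Negative, Negative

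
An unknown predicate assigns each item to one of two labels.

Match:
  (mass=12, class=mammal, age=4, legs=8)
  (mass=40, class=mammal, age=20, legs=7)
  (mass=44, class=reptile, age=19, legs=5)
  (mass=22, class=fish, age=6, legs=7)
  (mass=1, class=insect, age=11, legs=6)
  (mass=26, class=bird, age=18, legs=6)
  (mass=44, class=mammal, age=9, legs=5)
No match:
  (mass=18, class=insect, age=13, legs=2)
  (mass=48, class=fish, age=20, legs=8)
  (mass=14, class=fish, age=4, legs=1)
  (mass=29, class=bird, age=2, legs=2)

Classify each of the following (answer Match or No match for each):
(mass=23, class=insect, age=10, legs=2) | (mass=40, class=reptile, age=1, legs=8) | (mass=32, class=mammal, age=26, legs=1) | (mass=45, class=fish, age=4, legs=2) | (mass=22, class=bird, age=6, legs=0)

Every 'Match' example satisfies: legs ≥ 5 AND mass ≤ 44. None of the 'No match' examples do.
(mass=23, class=insect, age=10, legs=2): legs = 2, mass = 23, does not fit → No match.
(mass=40, class=reptile, age=1, legs=8): legs = 8, mass = 40, fits → Match.
(mass=32, class=mammal, age=26, legs=1): legs = 1, mass = 32, does not fit → No match.
(mass=45, class=fish, age=4, legs=2): legs = 2, mass = 45, does not fit → No match.
(mass=22, class=bird, age=6, legs=0): legs = 0, mass = 22, does not fit → No match.

No match, Match, No match, No match, No match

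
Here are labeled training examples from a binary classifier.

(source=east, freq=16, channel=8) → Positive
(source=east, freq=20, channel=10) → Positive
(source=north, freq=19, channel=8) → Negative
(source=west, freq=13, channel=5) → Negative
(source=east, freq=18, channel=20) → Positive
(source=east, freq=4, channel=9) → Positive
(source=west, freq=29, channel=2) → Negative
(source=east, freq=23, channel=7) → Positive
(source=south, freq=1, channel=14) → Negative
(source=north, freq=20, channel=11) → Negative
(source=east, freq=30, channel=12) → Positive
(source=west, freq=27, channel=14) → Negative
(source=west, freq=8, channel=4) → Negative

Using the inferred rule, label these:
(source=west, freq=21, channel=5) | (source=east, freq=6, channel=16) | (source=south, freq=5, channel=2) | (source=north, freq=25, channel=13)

Negative, Positive, Negative, Negative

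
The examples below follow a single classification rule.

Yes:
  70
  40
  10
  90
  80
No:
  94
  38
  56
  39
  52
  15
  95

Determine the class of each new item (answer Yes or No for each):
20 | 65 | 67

Yes, No, No

Every 'Yes' example satisfies: multiple of 10. None of the 'No' examples do.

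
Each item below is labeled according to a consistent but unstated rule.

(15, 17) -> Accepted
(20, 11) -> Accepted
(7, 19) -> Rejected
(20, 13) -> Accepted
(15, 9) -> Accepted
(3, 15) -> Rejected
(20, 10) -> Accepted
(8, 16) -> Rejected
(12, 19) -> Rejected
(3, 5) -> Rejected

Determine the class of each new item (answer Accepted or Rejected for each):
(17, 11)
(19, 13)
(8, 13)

Accepted, Accepted, Rejected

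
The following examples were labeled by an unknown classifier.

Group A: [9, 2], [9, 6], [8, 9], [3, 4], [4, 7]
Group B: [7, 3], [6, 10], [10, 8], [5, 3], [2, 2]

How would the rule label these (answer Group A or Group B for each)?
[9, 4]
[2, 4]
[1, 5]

The pattern is that an item is 'Group A' exactly when: sum is odd.
[9, 4]: Group A (9+4 = 13). [2, 4]: Group B (2+4 = 6). [1, 5]: Group B (1+5 = 6).

Group A, Group B, Group B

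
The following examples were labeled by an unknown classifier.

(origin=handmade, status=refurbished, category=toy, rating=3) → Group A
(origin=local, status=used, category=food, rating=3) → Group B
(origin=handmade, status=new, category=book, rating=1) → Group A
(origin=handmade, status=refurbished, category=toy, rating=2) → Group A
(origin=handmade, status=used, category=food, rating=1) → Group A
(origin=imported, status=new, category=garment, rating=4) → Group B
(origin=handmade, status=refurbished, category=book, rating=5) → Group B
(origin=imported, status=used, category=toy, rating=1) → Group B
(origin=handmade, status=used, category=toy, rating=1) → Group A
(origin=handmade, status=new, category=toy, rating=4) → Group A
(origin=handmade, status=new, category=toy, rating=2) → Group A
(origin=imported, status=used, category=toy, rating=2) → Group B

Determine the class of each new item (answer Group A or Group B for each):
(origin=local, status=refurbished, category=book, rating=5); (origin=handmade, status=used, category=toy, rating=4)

The simplest hypothesis consistent with all the labels is: origin is handmade AND rating ≤ 4.

Group B, Group A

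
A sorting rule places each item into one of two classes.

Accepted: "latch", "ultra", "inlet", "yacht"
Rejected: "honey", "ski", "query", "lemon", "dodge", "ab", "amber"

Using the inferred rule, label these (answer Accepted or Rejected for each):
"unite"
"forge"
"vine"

The simplest hypothesis consistent with all the labels is: contains 't'.
"unite" → has 't' → Accepted. "forge" → no 't' → Rejected. "vine" → no 't' → Rejected.

Accepted, Rejected, Rejected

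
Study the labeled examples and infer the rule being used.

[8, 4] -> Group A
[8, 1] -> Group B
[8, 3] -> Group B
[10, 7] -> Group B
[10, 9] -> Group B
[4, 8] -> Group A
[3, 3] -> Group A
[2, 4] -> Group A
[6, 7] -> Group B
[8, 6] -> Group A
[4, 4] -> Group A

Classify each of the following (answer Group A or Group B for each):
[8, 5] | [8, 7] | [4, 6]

Group B, Group B, Group A

All 'Group A' examples share one property — sum is even — and every 'Group B' example lacks it.
[8, 5] → 8+5 = 13 → Group B. [8, 7] → 8+7 = 15 → Group B. [4, 6] → 4+6 = 10 → Group A.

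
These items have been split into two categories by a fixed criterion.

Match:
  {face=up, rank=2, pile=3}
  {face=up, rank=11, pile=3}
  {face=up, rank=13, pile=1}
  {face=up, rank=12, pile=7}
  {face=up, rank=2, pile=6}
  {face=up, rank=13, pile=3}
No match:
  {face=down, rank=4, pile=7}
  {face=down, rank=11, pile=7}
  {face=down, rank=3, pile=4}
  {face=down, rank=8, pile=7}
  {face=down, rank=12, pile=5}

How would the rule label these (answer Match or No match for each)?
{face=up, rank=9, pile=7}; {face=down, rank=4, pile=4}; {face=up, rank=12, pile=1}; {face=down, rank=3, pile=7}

The rule appears to be: face is up.

Match, No match, Match, No match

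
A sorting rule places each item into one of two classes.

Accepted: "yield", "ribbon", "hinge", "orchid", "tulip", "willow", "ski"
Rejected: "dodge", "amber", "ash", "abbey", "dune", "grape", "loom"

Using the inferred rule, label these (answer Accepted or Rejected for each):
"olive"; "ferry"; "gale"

Checking candidate rules against both groups, what survives is: contains 'i'.

Accepted, Rejected, Rejected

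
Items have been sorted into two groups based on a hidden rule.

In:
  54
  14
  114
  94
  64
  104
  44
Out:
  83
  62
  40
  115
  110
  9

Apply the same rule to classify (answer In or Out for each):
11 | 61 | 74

Out, Out, In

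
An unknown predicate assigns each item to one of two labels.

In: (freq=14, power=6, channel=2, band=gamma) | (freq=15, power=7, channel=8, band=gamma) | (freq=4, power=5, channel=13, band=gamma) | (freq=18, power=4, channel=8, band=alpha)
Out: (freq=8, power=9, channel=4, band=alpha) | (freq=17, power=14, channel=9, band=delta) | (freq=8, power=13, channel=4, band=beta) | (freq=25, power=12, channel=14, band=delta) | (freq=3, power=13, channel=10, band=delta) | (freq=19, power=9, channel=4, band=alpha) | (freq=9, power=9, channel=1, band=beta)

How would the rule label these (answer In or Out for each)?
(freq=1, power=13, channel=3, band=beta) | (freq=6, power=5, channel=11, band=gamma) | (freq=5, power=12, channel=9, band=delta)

A rule that fits every label: power ≤ 7 — true of each 'In' example, false of each 'Out' one.

Out, In, Out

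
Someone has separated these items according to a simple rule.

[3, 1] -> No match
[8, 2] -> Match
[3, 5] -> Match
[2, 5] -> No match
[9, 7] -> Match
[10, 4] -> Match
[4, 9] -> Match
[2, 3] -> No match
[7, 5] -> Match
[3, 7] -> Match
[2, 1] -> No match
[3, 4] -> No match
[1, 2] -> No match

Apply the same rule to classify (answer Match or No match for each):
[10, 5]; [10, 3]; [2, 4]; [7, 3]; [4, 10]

Match, Match, No match, Match, Match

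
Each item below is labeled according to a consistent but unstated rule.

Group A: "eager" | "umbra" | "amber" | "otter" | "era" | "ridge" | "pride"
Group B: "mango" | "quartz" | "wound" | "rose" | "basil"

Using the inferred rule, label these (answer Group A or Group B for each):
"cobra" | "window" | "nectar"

Group A, Group B, Group B

A rule that fits every label: odd length AND contains 'r' — true of each 'Group A' example, false of each 'Group B' one.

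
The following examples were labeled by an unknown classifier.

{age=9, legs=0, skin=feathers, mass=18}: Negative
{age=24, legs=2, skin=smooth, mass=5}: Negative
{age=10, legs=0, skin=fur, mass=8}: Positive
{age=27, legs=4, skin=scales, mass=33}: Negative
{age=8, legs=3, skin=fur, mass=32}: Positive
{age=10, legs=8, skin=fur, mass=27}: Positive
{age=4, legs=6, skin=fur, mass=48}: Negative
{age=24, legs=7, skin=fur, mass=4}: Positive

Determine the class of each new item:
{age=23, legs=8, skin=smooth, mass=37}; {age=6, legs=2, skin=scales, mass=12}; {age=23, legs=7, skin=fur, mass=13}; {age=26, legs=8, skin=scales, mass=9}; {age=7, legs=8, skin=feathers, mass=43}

Every 'Positive' example satisfies: skin is fur AND age ≥ 8. None of the 'Negative' examples do.
{age=23, legs=8, skin=smooth, mass=37} → skin is smooth, age = 23 → Negative.
{age=6, legs=2, skin=scales, mass=12} → skin is scales, age = 6 → Negative.
{age=23, legs=7, skin=fur, mass=13} → skin is fur, age = 23 → Positive.
{age=26, legs=8, skin=scales, mass=9} → skin is scales, age = 26 → Negative.
{age=7, legs=8, skin=feathers, mass=43} → skin is feathers, age = 7 → Negative.

Negative, Negative, Positive, Negative, Negative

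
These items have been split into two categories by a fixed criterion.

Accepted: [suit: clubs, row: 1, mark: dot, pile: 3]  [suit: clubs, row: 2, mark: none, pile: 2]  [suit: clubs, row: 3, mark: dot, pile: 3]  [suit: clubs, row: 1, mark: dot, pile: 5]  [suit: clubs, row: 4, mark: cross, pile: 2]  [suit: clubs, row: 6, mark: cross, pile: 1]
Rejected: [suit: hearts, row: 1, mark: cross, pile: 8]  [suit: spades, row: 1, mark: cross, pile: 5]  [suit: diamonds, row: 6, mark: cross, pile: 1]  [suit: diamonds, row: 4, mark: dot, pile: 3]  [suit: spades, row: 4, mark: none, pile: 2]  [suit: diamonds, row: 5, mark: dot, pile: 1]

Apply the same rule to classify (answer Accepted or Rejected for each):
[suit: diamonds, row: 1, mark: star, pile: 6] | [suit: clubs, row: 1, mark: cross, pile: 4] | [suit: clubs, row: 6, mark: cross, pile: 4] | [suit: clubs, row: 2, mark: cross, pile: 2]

Rejected, Accepted, Accepted, Accepted

Every 'Accepted' example satisfies: suit is clubs. None of the 'Rejected' examples do.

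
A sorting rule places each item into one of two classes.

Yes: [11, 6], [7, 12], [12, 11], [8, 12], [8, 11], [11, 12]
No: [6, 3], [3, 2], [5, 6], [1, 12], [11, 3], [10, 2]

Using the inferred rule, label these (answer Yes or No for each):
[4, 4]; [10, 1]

No, No

Rule: sum ≥ 17. This holds for each 'Yes' example and fails for each 'No' one.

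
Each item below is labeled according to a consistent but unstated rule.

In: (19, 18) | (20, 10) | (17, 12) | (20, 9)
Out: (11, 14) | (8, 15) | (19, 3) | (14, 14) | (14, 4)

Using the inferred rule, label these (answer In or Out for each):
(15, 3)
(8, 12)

Out, Out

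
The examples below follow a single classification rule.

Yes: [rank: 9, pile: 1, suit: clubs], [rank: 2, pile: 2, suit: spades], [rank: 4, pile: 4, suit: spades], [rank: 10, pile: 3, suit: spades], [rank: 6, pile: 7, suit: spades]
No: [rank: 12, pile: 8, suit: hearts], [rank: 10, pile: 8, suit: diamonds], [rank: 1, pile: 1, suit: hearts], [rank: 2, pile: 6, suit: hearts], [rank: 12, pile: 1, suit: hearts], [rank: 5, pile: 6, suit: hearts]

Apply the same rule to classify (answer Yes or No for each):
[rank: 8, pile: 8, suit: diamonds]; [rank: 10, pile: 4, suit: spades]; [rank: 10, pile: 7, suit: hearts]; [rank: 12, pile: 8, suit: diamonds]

The pattern is that an item is 'Yes' exactly when: suit is spades OR suit is clubs.

No, Yes, No, No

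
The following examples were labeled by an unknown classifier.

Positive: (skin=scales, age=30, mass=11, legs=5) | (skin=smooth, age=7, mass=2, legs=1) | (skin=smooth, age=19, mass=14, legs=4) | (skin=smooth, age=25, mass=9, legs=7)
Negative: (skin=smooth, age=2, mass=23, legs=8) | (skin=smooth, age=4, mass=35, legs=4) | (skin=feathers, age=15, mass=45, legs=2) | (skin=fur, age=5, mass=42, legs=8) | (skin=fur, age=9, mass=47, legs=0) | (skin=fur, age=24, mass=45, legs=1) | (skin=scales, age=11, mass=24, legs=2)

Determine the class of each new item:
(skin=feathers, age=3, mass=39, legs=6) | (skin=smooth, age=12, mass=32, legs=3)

Negative, Negative

The distinguishing property — mass ≤ 14 — holds for all the 'Positive' cases and none of the 'Negative' cases.
Negative: (skin=feathers, age=3, mass=39, legs=6), since mass = 39. Negative: (skin=smooth, age=12, mass=32, legs=3), since mass = 32.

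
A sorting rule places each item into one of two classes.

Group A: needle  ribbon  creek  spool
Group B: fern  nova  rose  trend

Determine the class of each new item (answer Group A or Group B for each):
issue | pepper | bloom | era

All 'Group A' examples share one property — has a double letter — and every 'Group B' example lacks it.
issue: 'ss' doubled — passes, so Group A. pepper: 'pp' doubled — passes, so Group A. bloom: 'oo' doubled — passes, so Group A. era: no doubled letter — lacks this property, so Group B.

Group A, Group A, Group A, Group B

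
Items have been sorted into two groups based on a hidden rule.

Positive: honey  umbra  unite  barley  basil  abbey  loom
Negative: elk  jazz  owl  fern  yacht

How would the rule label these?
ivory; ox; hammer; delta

Positive, Negative, Positive, Positive

Every 'Positive' example satisfies: has ≥ 2 vowels. None of the 'Negative' examples do.
ivory: Positive (2 vowels). ox: Negative (1 vowel). hammer: Positive (2 vowels). delta: Positive (2 vowels).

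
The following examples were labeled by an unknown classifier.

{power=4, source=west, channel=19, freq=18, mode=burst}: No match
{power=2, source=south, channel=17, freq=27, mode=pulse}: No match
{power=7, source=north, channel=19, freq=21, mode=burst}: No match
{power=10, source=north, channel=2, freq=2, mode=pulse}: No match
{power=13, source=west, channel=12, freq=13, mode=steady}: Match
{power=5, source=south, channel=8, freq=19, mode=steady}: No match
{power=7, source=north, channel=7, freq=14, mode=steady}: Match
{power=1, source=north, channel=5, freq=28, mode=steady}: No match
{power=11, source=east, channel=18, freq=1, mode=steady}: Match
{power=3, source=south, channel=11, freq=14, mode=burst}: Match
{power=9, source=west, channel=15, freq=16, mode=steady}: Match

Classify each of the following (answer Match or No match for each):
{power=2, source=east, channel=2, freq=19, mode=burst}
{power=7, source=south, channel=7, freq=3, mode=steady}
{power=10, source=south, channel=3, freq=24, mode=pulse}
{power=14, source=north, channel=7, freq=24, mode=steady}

One predicate separates the groups cleanly: channel ≥ 5 AND freq ≤ 16.
{power=2, source=east, channel=2, freq=19, mode=burst}: channel = 2, freq = 19, does not satisfy this → No match. {power=7, source=south, channel=7, freq=3, mode=steady}: channel = 7, freq = 3, has this property → Match. {power=10, source=south, channel=3, freq=24, mode=pulse}: channel = 3, freq = 24, does not satisfy this → No match. {power=14, source=north, channel=7, freq=24, mode=steady}: channel = 7, freq = 24, does not satisfy this → No match.

No match, Match, No match, No match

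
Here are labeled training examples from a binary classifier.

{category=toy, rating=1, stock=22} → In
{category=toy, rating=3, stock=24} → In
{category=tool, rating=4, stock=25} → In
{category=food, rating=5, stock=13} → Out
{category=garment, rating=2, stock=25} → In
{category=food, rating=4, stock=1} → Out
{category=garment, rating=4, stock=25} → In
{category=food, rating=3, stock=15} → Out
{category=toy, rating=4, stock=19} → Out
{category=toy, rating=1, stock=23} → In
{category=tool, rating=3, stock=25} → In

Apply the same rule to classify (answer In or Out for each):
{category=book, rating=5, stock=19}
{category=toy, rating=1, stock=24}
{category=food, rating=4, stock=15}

A rule that fits every label: stock ≥ 22 — true of each 'In' example, false of each 'Out' one.

Out, In, Out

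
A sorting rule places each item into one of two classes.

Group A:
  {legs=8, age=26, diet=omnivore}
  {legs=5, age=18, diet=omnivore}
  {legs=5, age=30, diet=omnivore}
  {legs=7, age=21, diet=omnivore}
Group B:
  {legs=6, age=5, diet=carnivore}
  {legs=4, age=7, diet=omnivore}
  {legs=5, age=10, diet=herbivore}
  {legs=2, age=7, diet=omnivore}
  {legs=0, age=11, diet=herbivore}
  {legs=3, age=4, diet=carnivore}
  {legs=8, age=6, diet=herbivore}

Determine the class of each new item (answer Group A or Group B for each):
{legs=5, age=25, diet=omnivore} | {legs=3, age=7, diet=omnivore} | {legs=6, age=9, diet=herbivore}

Group A, Group B, Group B

The classifier is using: age ≥ 18.
{legs=5, age=25, diet=omnivore}: age = 25 — matches, so Group A.
{legs=3, age=7, diet=omnivore}: age = 7 — does not pass, so Group B.
{legs=6, age=9, diet=herbivore}: age = 9 — does not pass, so Group B.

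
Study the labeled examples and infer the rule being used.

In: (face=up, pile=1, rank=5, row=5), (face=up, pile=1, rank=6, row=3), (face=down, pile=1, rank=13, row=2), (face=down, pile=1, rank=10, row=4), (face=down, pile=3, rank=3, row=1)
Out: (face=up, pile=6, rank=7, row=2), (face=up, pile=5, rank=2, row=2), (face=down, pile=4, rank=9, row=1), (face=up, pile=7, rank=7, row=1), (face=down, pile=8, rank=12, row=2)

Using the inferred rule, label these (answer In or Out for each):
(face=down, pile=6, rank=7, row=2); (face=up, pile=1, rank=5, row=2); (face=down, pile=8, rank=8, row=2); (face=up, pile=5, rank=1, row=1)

All 'In' examples share one property — pile ≤ 3 — and every 'Out' example lacks it.
(face=down, pile=6, rank=7, row=2): Out (pile = 6). (face=up, pile=1, rank=5, row=2): In (pile = 1). (face=down, pile=8, rank=8, row=2): Out (pile = 8). (face=up, pile=5, rank=1, row=1): Out (pile = 5).

Out, In, Out, Out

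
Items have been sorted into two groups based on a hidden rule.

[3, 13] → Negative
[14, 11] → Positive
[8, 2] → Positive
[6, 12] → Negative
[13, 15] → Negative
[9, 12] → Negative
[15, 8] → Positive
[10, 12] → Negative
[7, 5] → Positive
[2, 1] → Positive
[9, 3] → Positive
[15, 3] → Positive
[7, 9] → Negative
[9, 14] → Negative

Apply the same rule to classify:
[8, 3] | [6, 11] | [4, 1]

The distinguishing property — first > second — holds for all the 'Positive' cases and none of the 'Negative' cases.
Positive: [8, 3], since 8 > 3. Negative: [6, 11], since 6 < 11. Positive: [4, 1], since 4 > 1.

Positive, Negative, Positive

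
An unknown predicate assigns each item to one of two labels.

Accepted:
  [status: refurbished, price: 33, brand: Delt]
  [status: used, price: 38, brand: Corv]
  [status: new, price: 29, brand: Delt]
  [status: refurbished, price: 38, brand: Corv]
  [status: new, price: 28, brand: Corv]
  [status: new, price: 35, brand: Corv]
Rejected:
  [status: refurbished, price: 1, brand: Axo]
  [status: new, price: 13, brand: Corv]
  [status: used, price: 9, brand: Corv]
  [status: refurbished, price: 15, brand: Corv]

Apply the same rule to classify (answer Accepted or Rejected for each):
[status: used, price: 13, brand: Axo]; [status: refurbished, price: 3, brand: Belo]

The classifier is using: price ≥ 28.
[status: used, price: 13, brand: Axo] — price = 13, hence Rejected. [status: refurbished, price: 3, brand: Belo] — price = 3, hence Rejected.

Rejected, Rejected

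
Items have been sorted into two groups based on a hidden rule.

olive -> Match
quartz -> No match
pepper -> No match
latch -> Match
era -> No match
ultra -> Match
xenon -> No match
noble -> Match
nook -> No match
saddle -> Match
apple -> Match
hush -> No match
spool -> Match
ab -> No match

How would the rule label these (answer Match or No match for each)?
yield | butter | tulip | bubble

Match, No match, Match, Match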